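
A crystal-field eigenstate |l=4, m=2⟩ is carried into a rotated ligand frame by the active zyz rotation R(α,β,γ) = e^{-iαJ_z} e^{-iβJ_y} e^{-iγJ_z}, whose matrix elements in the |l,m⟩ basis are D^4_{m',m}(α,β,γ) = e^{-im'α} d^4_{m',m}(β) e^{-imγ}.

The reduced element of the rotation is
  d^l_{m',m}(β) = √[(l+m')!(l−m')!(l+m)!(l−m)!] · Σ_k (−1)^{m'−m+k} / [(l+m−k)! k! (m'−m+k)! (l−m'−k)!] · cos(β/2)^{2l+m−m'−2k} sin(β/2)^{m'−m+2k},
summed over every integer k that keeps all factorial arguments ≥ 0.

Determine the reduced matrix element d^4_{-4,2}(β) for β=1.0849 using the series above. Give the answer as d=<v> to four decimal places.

d^4_{-4,2}(β=1.0849) via the finite sum:
c=cos(1.084900/2)=0.856446, s=sin(1.084900/2)=0.516236; N=√[1·40320·720·2]=7619.763776
The bounds max(0,m−m')=6 and min(l+m,l−m')=6 give 1 term
  k=6: (−1)^0·7619.7638/(1440)·0.8564^2·0.5162^6 = +0.073463
d^4_{-4,2}(1.0849) = +0.073463

d=0.0735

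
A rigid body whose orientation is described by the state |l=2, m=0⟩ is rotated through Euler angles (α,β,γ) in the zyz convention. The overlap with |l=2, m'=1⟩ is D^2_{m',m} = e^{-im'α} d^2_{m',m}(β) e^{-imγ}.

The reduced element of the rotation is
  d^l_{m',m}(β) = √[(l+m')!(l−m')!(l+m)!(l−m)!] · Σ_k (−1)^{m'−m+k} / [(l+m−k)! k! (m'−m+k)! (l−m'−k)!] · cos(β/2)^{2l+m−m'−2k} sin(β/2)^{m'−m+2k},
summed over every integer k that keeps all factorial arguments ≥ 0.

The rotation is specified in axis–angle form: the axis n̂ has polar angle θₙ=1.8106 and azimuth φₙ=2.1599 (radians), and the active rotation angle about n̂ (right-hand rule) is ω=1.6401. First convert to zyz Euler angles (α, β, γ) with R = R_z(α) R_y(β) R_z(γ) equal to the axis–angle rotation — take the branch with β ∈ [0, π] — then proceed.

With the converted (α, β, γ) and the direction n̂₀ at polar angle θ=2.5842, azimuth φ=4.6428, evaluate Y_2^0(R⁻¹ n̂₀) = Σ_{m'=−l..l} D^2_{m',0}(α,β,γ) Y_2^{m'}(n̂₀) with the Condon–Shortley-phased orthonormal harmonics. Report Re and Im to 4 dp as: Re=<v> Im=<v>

Re=-0.2764 Im=0.0000

Axis–angle → zyz. n̂ = (sinθₙcosφₙ, sinθₙsinφₙ, cosθₙ) = (-0.539717, +0.807647, -0.237512), ω = 1.6401.
R = I cosω + sinω [n̂]ₓ + (1−cosω) n̂n̂ᵀ gives
  R = [+0.242218, -0.229144, +0.942774; -0.703028, +0.628216, +0.333312; -0.668642, -0.743531, -0.008930]
β = atan2(√(R₁₃²+R₂₃²), R₃₃) = 1.579726; α = atan2(R₂₃, R₁₃) mod 2π = 0.339828; γ = atan2(R₃₂, −R₃₁) mod 2π = 5.444806
Need the full column D^2_{m',0} for m'=−2..2 at α=0.3398, β=1.5797, γ=5.4448.
cos(β/2)=0.703943, sin(β/2)=0.710257
d^2_{-2,0}: single k=2 term ⇒ +0.612324;  D = +0.476258+0.384861i
d^2_{-1,0}: k∈[1..2] ⇒ +0.606880 -0.617816 = -0.010936;  D = -0.010311-0.003645i
d^2_{0,0}: k∈[0..2] ⇒ +0.245555 -0.999920 +0.254485 = -0.499880;  D = -0.499880+0.000000i
d^2_{1,0}: k∈[0..1] ⇒ -0.606880 +0.617816 = +0.010936;  D = +0.010311-0.003645i
d^2_{2,0}: single k=0 term ⇒ +0.612324;  D = +0.476258-0.384861i
Y_2^{m'}(θ=2.5842,φ=4.6428) and Σ D·Y over m':
  (+0.4763+0.3849i)·(-0.1070-0.0150i)  (-0.0103-0.0036i)·(+0.0241-0.3460i)  (-0.4999+0.0000i)·(+0.3660+0.0000i)  (+0.0103-0.0036i)·(-0.0241-0.3460i)  (+0.4763-0.3849i)·(-0.1070+0.0150i)
Y_2^0(R⁻¹ n̂) = -0.276406+0.000000i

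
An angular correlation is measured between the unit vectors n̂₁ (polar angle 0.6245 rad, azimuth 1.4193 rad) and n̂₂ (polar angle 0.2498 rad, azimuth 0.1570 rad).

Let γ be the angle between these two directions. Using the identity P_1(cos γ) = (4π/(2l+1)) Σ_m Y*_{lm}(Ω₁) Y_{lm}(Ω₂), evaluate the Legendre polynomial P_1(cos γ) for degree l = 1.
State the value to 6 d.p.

0.829962

Summing Y*_{l m}(θ₁,φ₁)·Y_{l m}(θ₂,φ₂) over m ∈ [−1, 1]; prefactor 4π/(2·1+1) = 4.188790:
  term(m=-1) = 0.00524 + 0.01644j   from Y*(Ω₁)=0.03049 + 0.19969j, Y(Ω₂)=0.08436 - 0.01335j
  term(m=+0) = 0.18766 + 0.00000j   from Y*(Ω₁)=0.39638 + 0.00000j, Y(Ω₂)=0.47344 + 0.00000j
  term(m=+1) = 0.00524 - 0.01644j   from Y*(Ω₁)=-0.03049 + 0.19969j, Y(Ω₂)=-0.08436 - 0.01335j
Σ over m = 0.19814 + 0.00000j; ×(4π/3) → 0.82996 + 0.00000j. Real part: 0.829962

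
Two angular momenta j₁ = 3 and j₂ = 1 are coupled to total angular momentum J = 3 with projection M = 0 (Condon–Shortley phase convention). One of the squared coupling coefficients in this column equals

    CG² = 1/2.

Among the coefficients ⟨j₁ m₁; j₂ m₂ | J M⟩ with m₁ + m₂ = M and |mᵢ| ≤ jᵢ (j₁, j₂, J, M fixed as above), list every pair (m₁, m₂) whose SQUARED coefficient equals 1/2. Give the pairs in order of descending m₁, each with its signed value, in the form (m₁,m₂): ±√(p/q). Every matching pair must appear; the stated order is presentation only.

(1,-1): +√(1/2); (-1,1): −√(1/2)

Admissible pairs with m₁+m₂ = M = 0: (-1,1), (0,0), (1,-1)
  (m₁,m₂)=(1,-1): CG² = 1/2, CG = +√(1/2)   ← matches the target
  (m₁,m₂)=(0,0): CG² = 0/1, CG = 0
  (m₁,m₂)=(-1,1): CG² = 1/2, CG = −√(1/2)   ← matches the target
Pairs with CG² = 1/2: (1,-1): +√(1/2); (-1,1): −√(1/2)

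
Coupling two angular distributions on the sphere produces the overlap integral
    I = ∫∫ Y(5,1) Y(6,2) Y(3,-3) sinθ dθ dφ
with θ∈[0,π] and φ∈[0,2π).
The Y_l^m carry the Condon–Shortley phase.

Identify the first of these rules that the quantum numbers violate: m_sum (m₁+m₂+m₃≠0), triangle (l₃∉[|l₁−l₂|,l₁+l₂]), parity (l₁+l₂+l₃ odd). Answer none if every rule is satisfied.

none

azimuthal sum: 1 + 2 − 3 = 0  ✓
1 ≤ 3 ≤ 11 (triangle on l)  ✓
L = 5 + 6 + 3 = 14 (even)  ✓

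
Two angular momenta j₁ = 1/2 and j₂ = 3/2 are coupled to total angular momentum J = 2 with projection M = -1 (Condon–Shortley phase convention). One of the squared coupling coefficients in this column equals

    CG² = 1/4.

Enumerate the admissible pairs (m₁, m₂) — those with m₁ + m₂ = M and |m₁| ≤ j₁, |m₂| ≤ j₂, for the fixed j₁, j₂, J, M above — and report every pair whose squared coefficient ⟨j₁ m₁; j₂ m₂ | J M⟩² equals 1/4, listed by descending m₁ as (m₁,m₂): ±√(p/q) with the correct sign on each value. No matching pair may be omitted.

(1/2,-3/2): +√(1/4)

Admissible pairs with m₁+m₂ = M = -1: (-1/2,-1/2), (1/2,-3/2)
  (m₁,m₂)=(1/2,-3/2): CG² = 1/4, CG = +√(1/4)   ← matches the target
  (m₁,m₂)=(-1/2,-1/2): CG² = 3/4, CG = +√(3/4)
Pairs with CG² = 1/4: (1/2,-3/2): +√(1/4)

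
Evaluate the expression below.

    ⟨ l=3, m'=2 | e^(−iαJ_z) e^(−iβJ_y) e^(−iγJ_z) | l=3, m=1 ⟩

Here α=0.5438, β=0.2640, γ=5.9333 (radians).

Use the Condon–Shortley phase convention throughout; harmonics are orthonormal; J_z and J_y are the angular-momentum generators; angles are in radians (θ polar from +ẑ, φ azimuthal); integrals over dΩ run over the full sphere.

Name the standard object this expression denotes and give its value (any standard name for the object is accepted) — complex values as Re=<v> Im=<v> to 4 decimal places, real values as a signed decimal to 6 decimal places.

Wigner D-matrix element, Re=-0.2844 Im=0.2585

This is a Wigner D-matrix element — the rotation-matrix element ⟨l m'| R(α,β,γ) |l m⟩ in the angular-momentum basis.
Split into d^3_{2,1}(β=0.2640) × two z-phases.
Half-angle: c=0.991301, s=0.131617. N=√(120·1·24·2)=75.894664
Admissible k: 0..1 (factorial args all ≥0)
  k=0: (−1)^1·75.8947/(24)·0.9913^5·0.1316^1 = -0.398418
  k=1: (−1)^2·75.8947/(12)·0.9913^3·0.1316^3 = +0.014047
d^3_{2,1}(0.2640) = -0.398418 +0.014047 = -0.384371
D = (+0.464612-0.885514i)·(-0.384371)·(+0.939412+0.342790i) = -0.284437+0.258527i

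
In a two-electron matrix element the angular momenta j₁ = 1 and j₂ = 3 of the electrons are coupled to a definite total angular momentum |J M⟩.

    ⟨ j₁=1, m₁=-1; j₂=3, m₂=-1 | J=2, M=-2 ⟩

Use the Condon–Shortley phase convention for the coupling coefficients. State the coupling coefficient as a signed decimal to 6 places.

triangle: 2!·0!·4!/7! = 48/5040
(j±m)!: 0!·2!·2!·4!·0!·4! = 2304
prefactor² = (2J+1)·Δ·N² = 768/7
  k=2: +1/(2!·0!·0!·0!·0!·4!) = 1/48
Σ = 1/48  ⇒  CG² = 768/7·(1/48)² = 1/21
CG = +√(1/21) = +0.218218

+√(1/21) ≈ +0.218218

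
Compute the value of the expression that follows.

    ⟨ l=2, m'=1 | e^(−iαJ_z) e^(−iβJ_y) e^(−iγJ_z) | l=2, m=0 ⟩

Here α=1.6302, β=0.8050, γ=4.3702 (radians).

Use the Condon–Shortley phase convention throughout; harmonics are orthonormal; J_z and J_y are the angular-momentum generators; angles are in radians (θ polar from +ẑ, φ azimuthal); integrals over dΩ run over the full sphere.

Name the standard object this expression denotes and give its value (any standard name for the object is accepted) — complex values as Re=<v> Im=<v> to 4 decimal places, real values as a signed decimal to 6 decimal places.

Wigner D-matrix element, Re=0.0363 Im=0.6108

This is a Wigner D-matrix element — the rotation-matrix element ⟨l m'| R(α,β,γ) |l m⟩ in the angular-momentum basis.
First d^2_{1,0}(β=0.8050), then the phase factors e^{-i(1)α} and e^{-i(0)γ}:
c=cos(0.805000/2)=0.920085, s=sin(0.805000/2)=0.391720; N=√[6·1·2·2]=4.898979
The bounds max(0,m−m')=0 and min(l+m,l−m')=1 give 2 terms
  k=0: (−1)^1·4.8990/(2)·0.9201^3·0.3917^1 = -0.747368
  k=1: (−1)^2·4.8990/(2)·0.9201^1·0.3917^3 = +0.135466
d^2_{1,0}(0.8050) = -0.747368 +0.135466 = -0.611902
D = (-0.059369-0.998236i)·(-0.611902)·(+1.000000+0.000000i) = +0.036328+0.610823i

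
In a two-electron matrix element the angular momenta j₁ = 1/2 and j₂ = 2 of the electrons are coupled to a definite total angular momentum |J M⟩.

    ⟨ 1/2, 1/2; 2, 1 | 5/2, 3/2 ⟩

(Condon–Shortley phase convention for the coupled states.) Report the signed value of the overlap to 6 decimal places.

+√(4/5) ≈ +0.894427

j₁+j₂−J=0  J+j₁−j₂=1  J−j₁+j₂=4  j₁+j₂+J+1=6
(j₁±m₁, j₂±m₂, J±M) = (1,0,3,1,4,1)
P² = 144/5
sum k=0..0:
  [0] +1/6 = 1/6
S = 1/6
C² = P²·S² = 4/5 ; C = +0.894427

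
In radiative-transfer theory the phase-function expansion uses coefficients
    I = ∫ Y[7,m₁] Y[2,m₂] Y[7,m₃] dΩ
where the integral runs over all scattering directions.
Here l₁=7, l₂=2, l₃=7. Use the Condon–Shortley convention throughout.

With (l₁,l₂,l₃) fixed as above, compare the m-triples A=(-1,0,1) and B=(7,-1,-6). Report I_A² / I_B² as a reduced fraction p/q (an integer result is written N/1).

2809/3549

Same 7,2,7: normalisation and zero-m 3j drop out of the ratio.
A: Δ: 2! 12! 2! / 17! → 1/185640; sum: t=0:+1/3870720 t=1:−1/604800 t=2:+1/2073600 = -53/58060800; 3j²(7 2 7; -1 0 1) = Δ·Π!·Σ² = 2809/185640  (sign -1)
B: Δ: 2! 12! 2! / 17! → 1/185640; sum: t=0:+1/958003200 = 1/958003200; 3j²(7 2 7; 7 -1 -6) = Δ·Π!·Σ² = 13/680  (sign -1)
I_A²/I_B² = (2809/185640)/(13/680) = 2809/3549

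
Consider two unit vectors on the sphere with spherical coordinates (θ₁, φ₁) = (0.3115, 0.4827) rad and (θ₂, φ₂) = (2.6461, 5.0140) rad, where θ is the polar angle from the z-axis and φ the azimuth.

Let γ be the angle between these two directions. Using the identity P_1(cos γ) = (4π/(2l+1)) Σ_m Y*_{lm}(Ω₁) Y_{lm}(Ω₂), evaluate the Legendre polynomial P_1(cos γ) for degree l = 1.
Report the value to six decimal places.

-0.863642

Addition theorem: P_1(cos γ) = (4π/3) Σ_m Y*_{lm}(Ω₁) Y_{lm}(Ω₂), m = −1…1:
  m=-1: Y*=(0.093791, 0.049151)  Y=(0.048798, 0.156855)  product (-0.003133, 0.017110)
  m=+0: Y*=(0.465088, -0.000000)  Y=(-0.429841, 0.000000)  product (-0.199914, 0.000000)
  m=+1: Y*=(-0.093791, 0.049151)  Y=(-0.048798, 0.156855)  product (-0.003133, -0.017110)
Accumulated sum (-0.206179, 0.000000); after 4π/(2l+1) scaling, (-0.863642, 0.000000) ⇒ P_1 = -0.863642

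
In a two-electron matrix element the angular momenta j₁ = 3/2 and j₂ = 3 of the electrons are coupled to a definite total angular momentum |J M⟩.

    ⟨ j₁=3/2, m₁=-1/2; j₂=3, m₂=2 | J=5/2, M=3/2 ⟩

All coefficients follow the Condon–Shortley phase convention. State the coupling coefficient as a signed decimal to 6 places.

√[6·2!1!4!/8! · 1!2!5!1!4!1!] = √(288/7)
  +(−1)^1/∏(1,1,1,4,0,0)! = -1/24  (running -1/24)
  +(−1)^2/∏(2,0,0,3,1,1)! = 1/12  (running 1/24)
⟨..|..⟩ = √(288/7)·(1/24) = +0.267261

+0.267261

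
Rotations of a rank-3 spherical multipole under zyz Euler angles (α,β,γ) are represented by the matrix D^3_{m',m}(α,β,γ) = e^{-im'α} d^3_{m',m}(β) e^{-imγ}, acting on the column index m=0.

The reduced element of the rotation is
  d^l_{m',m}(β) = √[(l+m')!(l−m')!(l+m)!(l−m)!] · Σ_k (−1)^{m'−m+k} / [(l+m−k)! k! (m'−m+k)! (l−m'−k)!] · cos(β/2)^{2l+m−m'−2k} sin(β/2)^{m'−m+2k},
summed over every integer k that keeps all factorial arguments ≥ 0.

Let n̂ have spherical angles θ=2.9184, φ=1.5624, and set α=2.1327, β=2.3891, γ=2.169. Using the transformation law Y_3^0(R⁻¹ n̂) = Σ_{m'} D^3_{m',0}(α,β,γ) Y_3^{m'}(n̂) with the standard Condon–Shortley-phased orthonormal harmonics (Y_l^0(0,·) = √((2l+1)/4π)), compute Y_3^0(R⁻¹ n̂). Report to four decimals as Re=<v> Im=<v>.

Need the full column D^3_{m',0} for m'=−3..3 at α=2.1327, β=2.3891, γ=2.1690.
cos(β/2)=0.367432, sin(β/2)=0.930050
d^3_{-3,0}: single k=3 term ⇒ +0.178470;  D = +0.177293+0.020464i
d^3_{-2,0}: k∈[2..3] ⇒ +0.086354 -0.553274 = -0.466920;  D = +0.201827+0.421047i
d^3_{-1,0}: k∈[1..3] ⇒ +0.021577 -0.414727 +0.885727 = +0.492577;  D = -0.262444+0.416839i
d^3_{0,0}: k∈[0..3] ⇒ +0.002461 -0.141894 +0.909122 -0.647201 = +0.122489;  D = +0.122489+0.000000i
d^3_{1,0}: k∈[0..2] ⇒ -0.021577 +0.414727 -0.885727 = -0.492577;  D = +0.262444+0.416839i
d^3_{2,0}: k∈[0..1] ⇒ +0.086354 -0.553274 = -0.466920;  D = +0.201827-0.421047i
d^3_{3,0}: single k=0 term ⇒ -0.178470;  D = -0.177293+0.020464i
Y_3^{m'}(θ=2.9184,φ=1.5624) and Σ D·Y over m':
  (+0.1773+0.0205i)·(-0.0001+0.0045i)  (+0.2018+0.4210i)·(+0.0488+0.0008i)  (-0.2624+0.4168i)·(+0.0023-0.2686i)  (+0.1225+0.0000i)·(-0.6387+0.0000i)  (+0.2624+0.4168i)·(-0.0023-0.2686i)  (+0.2018-0.4210i)·(+0.0488-0.0008i)  (-0.1773+0.0205i)·(+0.0001+0.0045i)
Y_3^0(R⁻¹ n̂) = +0.163304-0.000000i

Re=0.1633 Im=0.0000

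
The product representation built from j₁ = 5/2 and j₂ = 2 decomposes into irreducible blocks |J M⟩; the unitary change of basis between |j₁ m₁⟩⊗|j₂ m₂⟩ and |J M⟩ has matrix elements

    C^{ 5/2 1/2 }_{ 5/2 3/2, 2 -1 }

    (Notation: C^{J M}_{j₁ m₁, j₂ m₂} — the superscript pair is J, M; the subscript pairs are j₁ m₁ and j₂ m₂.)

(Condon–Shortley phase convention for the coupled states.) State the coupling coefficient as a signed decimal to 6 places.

+0.414039  (= +√(6/35))

j₁+j₂−J=2  J+j₁−j₂=3  J−j₁+j₂=2  j₁+j₂+J+1=8
(j₁±m₁, j₂±m₂, J±M) = (4,1,1,3,3,2)
P² = 216/35
sum k=0..1:
  [0] +1/4 = 1/4
  [1] −1/12 = -1/12
S = 1/6
C² = P²·S² = 6/35 ; C = +0.414039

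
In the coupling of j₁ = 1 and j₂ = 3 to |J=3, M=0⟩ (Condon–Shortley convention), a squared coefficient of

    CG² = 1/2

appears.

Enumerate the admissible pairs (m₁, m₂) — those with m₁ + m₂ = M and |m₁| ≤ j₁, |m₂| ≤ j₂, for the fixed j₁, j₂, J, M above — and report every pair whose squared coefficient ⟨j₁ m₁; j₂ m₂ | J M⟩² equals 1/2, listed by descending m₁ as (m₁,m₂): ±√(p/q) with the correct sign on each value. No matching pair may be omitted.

(1,-1): +√(1/2); (-1,1): −√(1/2)

Admissible pairs with m₁+m₂ = M = 0: (-1,1), (0,0), (1,-1)
  (m₁,m₂)=(1,-1): CG² = 1/2, CG = +√(1/2)   ← matches the target
  (m₁,m₂)=(0,0): CG² = 0/1, CG = 0
  (m₁,m₂)=(-1,1): CG² = 1/2, CG = −√(1/2)   ← matches the target
Pairs with CG² = 1/2: (1,-1): +√(1/2); (-1,1): −√(1/2)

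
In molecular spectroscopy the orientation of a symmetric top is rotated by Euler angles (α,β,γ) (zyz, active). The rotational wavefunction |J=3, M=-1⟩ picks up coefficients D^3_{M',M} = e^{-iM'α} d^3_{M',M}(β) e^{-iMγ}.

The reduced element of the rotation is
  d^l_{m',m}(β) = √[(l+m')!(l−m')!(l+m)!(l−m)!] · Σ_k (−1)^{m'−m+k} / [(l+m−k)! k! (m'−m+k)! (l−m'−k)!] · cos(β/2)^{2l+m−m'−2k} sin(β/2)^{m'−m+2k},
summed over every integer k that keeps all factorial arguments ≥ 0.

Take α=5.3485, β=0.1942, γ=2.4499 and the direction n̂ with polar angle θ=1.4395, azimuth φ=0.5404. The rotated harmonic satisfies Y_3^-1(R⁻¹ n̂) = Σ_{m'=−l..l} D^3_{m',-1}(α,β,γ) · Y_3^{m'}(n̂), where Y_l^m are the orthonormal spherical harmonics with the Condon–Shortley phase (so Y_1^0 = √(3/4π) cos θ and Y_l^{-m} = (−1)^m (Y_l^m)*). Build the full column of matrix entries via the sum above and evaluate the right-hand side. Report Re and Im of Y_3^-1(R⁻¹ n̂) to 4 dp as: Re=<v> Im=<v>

Re=-0.1665 Im=-0.2316

Need the full column D^3_{m',-1} for m'=−3..3 at α=5.3485, β=0.1942, γ=2.4499.
cos(β/2)=0.995289, sin(β/2)=0.096947
d^3_{-3,-1}: single k=2 term ⇒ +0.035720;  D = +0.033504-0.012388i
d^3_{-2,-1}: k∈[1..2] ⇒ +0.299422 -0.005682 = +0.293740;  D = +0.245617+0.161107i
d^3_{-1,-1}: k∈[0..2] ⇒ +0.972068 -0.073784 +0.000525 = +0.898809;  D = +0.049932+0.897421i
d^3_{0,-1}: k∈[0..2] ⇒ -0.328000 +0.009336 -0.000030 = -0.318694;  D = +0.245448-0.203276i
d^3_{1,-1}: k∈[0..2] ⇒ +0.055338 -0.000700 +0.000001 = +0.054639;  D = -0.053033-0.013147i
d^3_{2,-1}: k∈[0..1] ⇒ -0.005682 +0.000027 = -0.005655;  D = +0.002166+0.005224i
d^3_{3,-1}: single k=0 term ⇒ +0.000339;  D = +0.000175-0.000290i
Y_3^{m'}(θ=1.4395,φ=0.5404) and Σ D·Y over m':
  (+0.0335-0.0124i)·(-0.0205-0.4060i)  (+0.2456+0.1611i)·(+0.0619-0.1160i)  (+0.0499+0.8974i)·(-0.2512+0.1507i)  (+0.2454-0.2033i)·(-0.1424+0.0000i)  (-0.0530-0.0131i)·(+0.2512+0.1507i)  (+0.0022+0.0052i)·(+0.0619+0.1160i)  (+0.0002-0.0003i)·(+0.0205-0.4060i)
Y_3^-1(R⁻¹ n̂) = -0.166490-0.231637i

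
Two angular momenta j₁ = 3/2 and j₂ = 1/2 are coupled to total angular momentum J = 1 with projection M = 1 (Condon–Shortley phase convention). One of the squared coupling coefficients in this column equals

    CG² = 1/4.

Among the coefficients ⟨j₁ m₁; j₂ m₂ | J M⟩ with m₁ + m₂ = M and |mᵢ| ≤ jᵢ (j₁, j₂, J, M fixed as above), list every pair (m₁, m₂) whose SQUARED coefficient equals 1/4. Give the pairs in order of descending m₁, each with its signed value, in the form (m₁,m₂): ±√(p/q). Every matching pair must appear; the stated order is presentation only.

Admissible pairs with m₁+m₂ = M = 1: (1/2,1/2), (3/2,-1/2)
  (m₁,m₂)=(3/2,-1/2): CG² = 3/4, CG = +√(3/4)
  (m₁,m₂)=(1/2,1/2): CG² = 1/4, CG = −√(1/4)   ← matches the target
Pairs with CG² = 1/4: (1/2,1/2): −√(1/4)

(1/2,1/2): −√(1/4)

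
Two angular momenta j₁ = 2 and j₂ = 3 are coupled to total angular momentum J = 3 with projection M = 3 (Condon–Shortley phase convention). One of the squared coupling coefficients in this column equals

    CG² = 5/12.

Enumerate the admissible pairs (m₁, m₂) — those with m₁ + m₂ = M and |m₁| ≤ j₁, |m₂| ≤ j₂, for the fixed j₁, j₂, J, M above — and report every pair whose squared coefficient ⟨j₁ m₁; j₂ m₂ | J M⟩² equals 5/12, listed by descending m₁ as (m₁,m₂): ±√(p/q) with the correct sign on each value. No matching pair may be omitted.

(1,2): −√(5/12); (0,3): +√(5/12)

Admissible pairs with m₁+m₂ = M = 3: (0,3), (1,2), (2,1)
  (m₁,m₂)=(2,1): CG² = 1/6, CG = +√(1/6)
  (m₁,m₂)=(1,2): CG² = 5/12, CG = −√(5/12)   ← matches the target
  (m₁,m₂)=(0,3): CG² = 5/12, CG = +√(5/12)   ← matches the target
Pairs with CG² = 5/12: (1,2): −√(5/12); (0,3): +√(5/12)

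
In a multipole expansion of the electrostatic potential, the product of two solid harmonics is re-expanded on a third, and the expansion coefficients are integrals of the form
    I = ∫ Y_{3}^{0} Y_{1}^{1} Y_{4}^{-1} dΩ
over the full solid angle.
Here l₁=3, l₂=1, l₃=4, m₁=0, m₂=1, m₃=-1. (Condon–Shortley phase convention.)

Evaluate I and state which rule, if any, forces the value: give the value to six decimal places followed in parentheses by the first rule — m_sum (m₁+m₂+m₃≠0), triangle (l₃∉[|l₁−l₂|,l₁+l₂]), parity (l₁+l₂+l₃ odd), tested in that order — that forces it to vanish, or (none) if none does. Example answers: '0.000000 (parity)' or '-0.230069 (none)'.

-0.194664 (none)

Checks pass: Σm=0; 8 even; l₃=4∈[2,4].
(2·3+1)(2·1+1)(2·4+1) = 189
Δ: 0! 6! 2! / 9! → 1/252
sum: t=0:+1/36 = 1/36
3j²(3 1 4; 0 0 0) = Δ·Π!·Σ² = 4/63  (sign +1)
sum: t=0:+1/72 = 1/72
3j²(3 1 4; 0 1 -1) = Δ·Π!·Σ² = 5/126  (sign -1)
combine: 4πI² = 189·4/63·5/126 = 10/21
take √, sign -1: I = -0.19466390
No selection rule forces the value: the integral is nonzero (none).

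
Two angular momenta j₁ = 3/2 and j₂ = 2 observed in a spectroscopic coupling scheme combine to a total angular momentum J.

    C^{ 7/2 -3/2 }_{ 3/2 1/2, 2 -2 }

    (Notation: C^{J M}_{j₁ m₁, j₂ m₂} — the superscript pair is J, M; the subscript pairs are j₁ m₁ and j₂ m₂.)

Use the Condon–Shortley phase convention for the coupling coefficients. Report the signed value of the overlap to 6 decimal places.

√[8·0!3!4!/8! · 2!1!0!4!2!5!] = √(2304/7)
  +(−1)^0/∏(0,0,1,0,2,4)! = 1/48  (running 1/48)
⟨..|..⟩ = √(2304/7)·(1/48) = +0.377964

+√(1/7) ≈ +0.377964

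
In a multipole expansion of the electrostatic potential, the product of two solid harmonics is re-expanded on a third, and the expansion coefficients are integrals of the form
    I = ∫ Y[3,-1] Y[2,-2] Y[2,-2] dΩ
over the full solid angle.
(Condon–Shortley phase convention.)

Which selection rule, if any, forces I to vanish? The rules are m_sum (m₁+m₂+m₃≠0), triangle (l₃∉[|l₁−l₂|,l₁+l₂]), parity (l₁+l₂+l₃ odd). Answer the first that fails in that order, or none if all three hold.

m_sum

Σmᵢ = -5  ✗
l₃∈[|l₁−l₂|,l₁+l₂]=[1,5], have l₃=2
Σlᵢ = 7 ⇒ odd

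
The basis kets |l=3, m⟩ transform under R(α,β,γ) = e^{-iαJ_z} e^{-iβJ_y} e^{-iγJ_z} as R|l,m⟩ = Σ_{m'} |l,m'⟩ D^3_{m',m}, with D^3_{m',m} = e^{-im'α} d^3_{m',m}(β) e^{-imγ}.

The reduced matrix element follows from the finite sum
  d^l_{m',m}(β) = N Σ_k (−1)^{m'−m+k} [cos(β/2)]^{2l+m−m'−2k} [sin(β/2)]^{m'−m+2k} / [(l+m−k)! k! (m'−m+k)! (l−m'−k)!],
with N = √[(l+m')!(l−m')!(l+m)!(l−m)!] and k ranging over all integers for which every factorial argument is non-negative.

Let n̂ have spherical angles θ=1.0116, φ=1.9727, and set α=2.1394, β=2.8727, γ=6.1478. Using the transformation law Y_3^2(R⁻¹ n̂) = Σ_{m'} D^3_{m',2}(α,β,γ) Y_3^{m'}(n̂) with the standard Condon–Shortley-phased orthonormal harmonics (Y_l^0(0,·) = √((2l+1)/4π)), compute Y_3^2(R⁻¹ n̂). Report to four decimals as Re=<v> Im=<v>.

Re=-0.2287 Im=-0.1452

Need the full column D^3_{m',2} for m'=−3..3 at α=2.1394, β=2.8727, γ=6.1478.
cos(β/2)=0.134042, sin(β/2)=0.990976
d^3_{-3,2}: single k=5 term ⇒ +0.313784;  D = +0.288302+0.123863i
d^3_{-2,2}: k∈[4..5] ⇒ +0.086637 -0.947061 = -0.860425;  D = +0.139475+0.849045i
d^3_{-1,2}: k∈[3..4] ⇒ +0.014823 -0.405093 = -0.390270;  D = +0.290449-0.260672i
d^3_{0,2}: k∈[2..3] ⇒ +0.001736 -0.094906 = -0.093169;  D = -0.089775-0.024920i
d^3_{1,2}: k∈[1..2] ⇒ +0.000136 -0.014823 = -0.014687;  D = +0.004310+0.014041i
d^3_{2,2}: k∈[0..1] ⇒ +0.000006 -0.001585 = -0.001579;  D = +0.001023-0.001203i
d^3_{3,2}: single k=0 term ⇒ -0.000105;  D = -0.000104-0.000014i
Y_3^{m'}(θ=1.0116,φ=1.9727) and Σ D·Y over m':
  (+0.2883+0.1239i)·(+0.2374+0.0907i)  (+0.1395+0.8490i)·(-0.2704+0.2805i)  (+0.2904-0.2607i)·(-0.0436-0.1027i)  (-0.0898-0.0249i)·(-0.3153+0.0000i)  (+0.0043+0.0140i)·(+0.0436-0.1027i)  (+0.0010-0.0012i)·(-0.2704-0.2805i)  (-0.0001-0.0000i)·(-0.2374+0.0907i)
Y_3^2(R⁻¹ n̂) = -0.228749-0.145244i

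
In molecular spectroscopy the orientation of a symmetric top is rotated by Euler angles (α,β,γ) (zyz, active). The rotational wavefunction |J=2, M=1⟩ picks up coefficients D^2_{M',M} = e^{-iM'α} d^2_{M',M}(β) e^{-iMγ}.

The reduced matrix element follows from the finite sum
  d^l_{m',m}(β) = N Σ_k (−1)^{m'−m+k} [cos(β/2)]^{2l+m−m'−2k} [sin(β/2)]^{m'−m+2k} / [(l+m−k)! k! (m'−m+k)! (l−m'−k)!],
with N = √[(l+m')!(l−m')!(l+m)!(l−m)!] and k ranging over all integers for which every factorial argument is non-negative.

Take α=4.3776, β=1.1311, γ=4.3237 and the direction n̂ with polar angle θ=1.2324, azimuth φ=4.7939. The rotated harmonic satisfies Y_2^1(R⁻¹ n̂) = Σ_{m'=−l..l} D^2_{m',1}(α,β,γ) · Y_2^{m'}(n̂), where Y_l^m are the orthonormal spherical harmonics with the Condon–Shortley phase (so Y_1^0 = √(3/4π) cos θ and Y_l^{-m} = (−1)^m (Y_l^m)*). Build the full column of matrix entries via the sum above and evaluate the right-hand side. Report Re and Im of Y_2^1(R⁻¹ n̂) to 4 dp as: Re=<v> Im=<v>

Re=0.2695 Im=0.0589

Need the full column D^2_{m',1} for m'=−2..2 at α=4.3776, β=1.1311, γ=4.3237.
cos(β/2)=0.844294, sin(β/2)=0.535880
d^2_{-2,1}: single k=3 term ⇒ +0.259853;  D = -0.072034-0.249669i
d^2_{-1,1}: k∈[2..3] ⇒ +0.614107 -0.082465 = +0.531642;  D = +0.530870+0.028642i
d^2_{0,1}: k∈[1..2] ⇒ +0.789995 -0.318253 = +0.471742;  D = -0.178779+0.436553i
d^2_{1,1}: k∈[0..1] ⇒ +0.508130 -0.614107 = -0.105977;  D = +0.079431+0.070156i
d^2_{2,1}: single k=0 term ⇒ -0.645028;  D = -0.562147+0.316311i
Y_2^{m'}(θ=1.2324,φ=4.7939) and Σ D·Y over m':
  (-0.0720-0.2497i)·(-0.3391+0.0558i)  (+0.5309+0.0286i)·(+0.0197+0.2411i)  (-0.1788+0.4366i)·(-0.2111+0.0000i)  (+0.0794+0.0702i)·(-0.0197+0.2411i)  (-0.5621+0.3163i)·(-0.3391-0.0558i)
Y_2^1(R⁻¹ n̂) = +0.269466+0.058912i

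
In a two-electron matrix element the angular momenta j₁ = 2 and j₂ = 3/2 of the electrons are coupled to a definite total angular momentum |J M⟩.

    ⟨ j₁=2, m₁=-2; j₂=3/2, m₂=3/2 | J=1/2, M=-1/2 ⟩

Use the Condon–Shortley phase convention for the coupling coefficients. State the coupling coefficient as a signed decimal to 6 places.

-0.632456

triangle: 3!·1!·0!/5! = 6/120
(j±m)!: 0!·4!·3!·0!·0!·1! = 144
prefactor² = (2J+1)·Δ·N² = 72/5
  k=3: −1/(3!·0!·1!·0!·0!·0!) = -1/6
Σ = -1/6  ⇒  CG² = 72/5·(-1/6)² = 2/5
CG = −√(2/5) = -0.632456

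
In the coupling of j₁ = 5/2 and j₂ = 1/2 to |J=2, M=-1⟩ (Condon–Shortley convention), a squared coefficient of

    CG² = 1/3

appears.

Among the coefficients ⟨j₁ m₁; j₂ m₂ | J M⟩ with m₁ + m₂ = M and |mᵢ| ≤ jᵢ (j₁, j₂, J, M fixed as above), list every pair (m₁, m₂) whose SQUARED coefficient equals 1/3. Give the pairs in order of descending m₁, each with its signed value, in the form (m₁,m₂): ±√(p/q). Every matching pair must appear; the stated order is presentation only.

Admissible pairs with m₁+m₂ = M = -1: (-3/2,1/2), (-1/2,-1/2)
  (m₁,m₂)=(-1/2,-1/2): CG² = 1/3, CG = +√(1/3)   ← matches the target
  (m₁,m₂)=(-3/2,1/2): CG² = 2/3, CG = −√(2/3)
Pairs with CG² = 1/3: (-1/2,-1/2): +√(1/3)

(-1/2,-1/2): +√(1/3)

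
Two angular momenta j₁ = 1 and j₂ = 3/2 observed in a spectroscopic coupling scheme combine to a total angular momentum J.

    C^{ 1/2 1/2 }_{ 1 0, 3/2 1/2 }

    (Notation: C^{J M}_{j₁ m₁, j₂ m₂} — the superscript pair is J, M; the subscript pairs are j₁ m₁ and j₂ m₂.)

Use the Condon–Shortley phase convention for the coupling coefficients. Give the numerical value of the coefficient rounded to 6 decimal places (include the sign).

-0.577350

√[2·2!0!1!/4! · 1!1!2!1!1!0!] = √(1/3)
  +(−1)^1/∏(1,1,0,1,0,0)! = -1  (running -1)
⟨..|..⟩ = √(1/3)·(-1) = -0.577350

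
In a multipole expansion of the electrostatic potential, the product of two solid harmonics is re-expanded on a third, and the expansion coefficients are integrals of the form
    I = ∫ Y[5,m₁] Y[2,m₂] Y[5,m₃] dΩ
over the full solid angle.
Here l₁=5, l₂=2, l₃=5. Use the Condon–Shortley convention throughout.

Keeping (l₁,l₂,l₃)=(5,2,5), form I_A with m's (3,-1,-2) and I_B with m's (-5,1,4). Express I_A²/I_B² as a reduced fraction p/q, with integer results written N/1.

20/27

Shared (l₁,l₂,l₃)=(5,2,5): N and (l;000)² cancel in I_A²/I_B².
A: Δ = 2!·8!·2!/13! = 1/38610; Racah Σ t=0..1: t=0:+1/2880 t=1:−1/10080 = 1/4032; ⇒ 3j(5 2 5; 3 -1 -2)² = 10/429, sgn -1
B: Δ = 2!·8!·2!/13! = 1/38610; Racah Σ t=2..2: t=2:+1/80640 = 1/80640; ⇒ 3j(5 2 5; -5 1 4)² = 9/286, sgn -1
I_A²/I_B² = (10/429)/(9/286) = 20/27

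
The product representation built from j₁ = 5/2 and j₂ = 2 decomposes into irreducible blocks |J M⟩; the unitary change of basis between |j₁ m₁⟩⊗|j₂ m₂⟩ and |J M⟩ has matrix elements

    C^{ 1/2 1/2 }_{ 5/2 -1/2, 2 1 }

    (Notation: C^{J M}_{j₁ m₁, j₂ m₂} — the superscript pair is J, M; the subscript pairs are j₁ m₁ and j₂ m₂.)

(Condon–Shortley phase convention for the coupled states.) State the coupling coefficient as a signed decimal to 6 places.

−√(2/15) = -0.365148

triangle: 4!×1!×0!/6! = 24/720
(j±m)!: 2!×3!×3!×1!×1!×0! = 72
prefactor² = (2J+1)×Δ×N² = 24/5
  k=3: −1/(3!×1!×0!×0!×1!×0!) = -1/6
Σ = -1/6  ⇒  CG² = 24/5×(-1/6)² = 2/15
CG = −√(2/15) = -0.365148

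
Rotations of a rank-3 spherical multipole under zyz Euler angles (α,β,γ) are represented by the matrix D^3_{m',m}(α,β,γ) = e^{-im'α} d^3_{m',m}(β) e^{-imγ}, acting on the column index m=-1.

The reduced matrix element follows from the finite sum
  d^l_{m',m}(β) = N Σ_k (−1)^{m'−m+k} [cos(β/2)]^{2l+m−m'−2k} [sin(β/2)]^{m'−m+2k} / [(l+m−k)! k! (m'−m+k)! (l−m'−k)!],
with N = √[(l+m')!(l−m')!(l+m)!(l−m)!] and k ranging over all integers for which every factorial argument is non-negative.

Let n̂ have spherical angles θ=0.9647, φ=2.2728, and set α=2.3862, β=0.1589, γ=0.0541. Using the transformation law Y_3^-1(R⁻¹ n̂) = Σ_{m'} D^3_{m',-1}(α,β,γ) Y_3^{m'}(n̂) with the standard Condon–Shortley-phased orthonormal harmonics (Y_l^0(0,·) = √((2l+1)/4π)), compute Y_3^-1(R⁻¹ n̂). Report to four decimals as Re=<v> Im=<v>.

Re=0.3195 Im=0.0592

Need the full column D^3_{m',-1} for m'=−3..3 at α=2.3862, β=0.1589, γ=0.0541.
cos(β/2)=0.996846, sin(β/2)=0.079366
d^3_{-3,-1}: single k=2 term ⇒ +0.024090;  D = +0.014411+0.019304i
d^3_{-2,-1}: k∈[1..2] ⇒ +0.247045 -0.003132 = +0.243913;  D = +0.027773-0.242327i
d^3_{-1,-1}: k∈[0..2] ⇒ +0.981222 -0.049759 +0.000237 = +0.931699;  D = -0.711826+0.601138i
d^3_{0,-1}: k∈[0..2] ⇒ -0.270624 +0.005146 -0.000011 = -0.265489;  D = -0.265100-0.014356i
d^3_{1,-1}: k∈[0..2] ⇒ +0.037320 -0.000315 +0.000000 = +0.037004;  D = -0.025528-0.026789i
d^3_{2,-1}: k∈[0..1] ⇒ -0.003132 +0.000010 = -0.003122;  D = -0.000018-0.003122i
d^3_{3,-1}: single k=0 term ⇒ +0.000153;  D = +0.000104-0.000112i
Y_3^{m'}(θ=0.9647,φ=2.2728) and Σ D·Y over m':
  (+0.0144+0.0193i)·(+0.1992-0.1181i)  (+0.0278-0.2423i)·(-0.0653+0.3878i)  (-0.7118+0.6011i)·(-0.1068-0.1263i)  (-0.2651-0.0144i)·(-0.2928+0.0000i)  (-0.0255-0.0268i)·(+0.1068-0.1263i)  (-0.0000-0.0031i)·(-0.0653-0.3878i)  (+0.0001-0.0001i)·(-0.1992-0.1181i)
Y_3^-1(R⁻¹ n̂) = +0.319503+0.059209i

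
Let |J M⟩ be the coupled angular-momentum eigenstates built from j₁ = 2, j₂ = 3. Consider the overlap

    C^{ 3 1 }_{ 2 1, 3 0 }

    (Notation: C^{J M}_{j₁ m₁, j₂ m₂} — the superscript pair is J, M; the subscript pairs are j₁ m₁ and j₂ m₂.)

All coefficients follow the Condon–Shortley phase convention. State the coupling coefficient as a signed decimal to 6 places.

-0.182574

√[7·2!2!4!/9! · 3!1!3!3!4!2!] = √(96/5)
  +(−1)^0/∏(0,2,1,3,1,1)! = 1/12  (running 1/12)
  +(−1)^1/∏(1,1,0,2,2,2)! = -1/8  (running -1/24)
⟨..|..⟩ = √(96/5)·(-1/24) = -0.182574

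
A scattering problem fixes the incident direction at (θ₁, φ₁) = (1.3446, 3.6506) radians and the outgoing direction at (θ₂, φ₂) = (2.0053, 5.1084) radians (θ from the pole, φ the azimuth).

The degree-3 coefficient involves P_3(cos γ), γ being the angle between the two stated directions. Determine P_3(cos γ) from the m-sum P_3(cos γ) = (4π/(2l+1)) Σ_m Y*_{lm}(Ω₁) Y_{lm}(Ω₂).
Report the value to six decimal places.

-0.007895

Summing Y*_{l m}(θ₁,φ₁)·Y_{l m}(θ₂,φ₂) over m ∈ [−3, 3]; prefactor 4π/(2·3+1) = 1.795196:
  m=-3: (-0.016898-0.385775i) × (-0.288857-0.116300i) = -0.039984+0.113399i  (running Σ = -0.039984+0.113399i)
  m=-2: (+0.114292+0.185256i) × (+0.248637-0.251953i) = +0.075093+0.017265i  (running Σ = +0.035108+0.130664i)
  m=-1: (+0.205856+0.114879i) × (-0.012887-0.030823i) = +0.000888-0.007825i  (running Σ = +0.035996+0.122839i)
  m=0: (-0.230031-0.000000i) × (+0.332087+0.000000i) = -0.076391-0.000000i  (running Σ = -0.040394+0.122839i)
  m=1: (-0.205856+0.114879i) × (+0.012887-0.030823i) = +0.000888+0.007825i  (running Σ = -0.039506+0.130664i)
  m=2: (+0.114292-0.185256i) × (+0.248637+0.251953i) = +0.075093-0.017265i  (running Σ = +0.035587+0.113399i)
  m=3: (+0.016898-0.385775i) × (+0.288857-0.116300i) = -0.039984-0.113399i  (running Σ = -0.004398+0.000000i)
Σ over m = -0.004398+0.000000i; ×(4π/7) → -0.007895+0.000000i. Real part: -0.007895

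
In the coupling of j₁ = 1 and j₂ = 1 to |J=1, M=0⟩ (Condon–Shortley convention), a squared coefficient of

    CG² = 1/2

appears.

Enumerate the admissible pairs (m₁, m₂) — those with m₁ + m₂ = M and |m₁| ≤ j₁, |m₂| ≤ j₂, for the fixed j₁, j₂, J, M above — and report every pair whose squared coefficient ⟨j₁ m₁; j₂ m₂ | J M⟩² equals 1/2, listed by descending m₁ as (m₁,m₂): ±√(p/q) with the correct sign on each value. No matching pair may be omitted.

Admissible pairs with m₁+m₂ = M = 0: (-1,1), (0,0), (1,-1)
  (m₁,m₂)=(1,-1): CG² = 1/2, CG = +√(1/2)   ← matches the target
  (m₁,m₂)=(0,0): CG² = 0/1, CG = 0
  (m₁,m₂)=(-1,1): CG² = 1/2, CG = −√(1/2)   ← matches the target
Pairs with CG² = 1/2: (1,-1): +√(1/2); (-1,1): −√(1/2)

(1,-1): +√(1/2); (-1,1): −√(1/2)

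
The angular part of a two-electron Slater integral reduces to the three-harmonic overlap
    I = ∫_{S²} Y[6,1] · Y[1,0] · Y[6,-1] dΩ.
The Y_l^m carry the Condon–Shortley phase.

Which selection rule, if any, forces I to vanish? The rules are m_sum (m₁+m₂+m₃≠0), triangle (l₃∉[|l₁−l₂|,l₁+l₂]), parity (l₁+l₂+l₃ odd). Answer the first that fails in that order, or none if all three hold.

azimuthal sum: 1 + 0 − 1 = 0  ✓
5 ≤ 6 ≤ 7 (triangle on l)  ✓
L = 6 + 1 + 6 = 13 (odd)  ✗

parity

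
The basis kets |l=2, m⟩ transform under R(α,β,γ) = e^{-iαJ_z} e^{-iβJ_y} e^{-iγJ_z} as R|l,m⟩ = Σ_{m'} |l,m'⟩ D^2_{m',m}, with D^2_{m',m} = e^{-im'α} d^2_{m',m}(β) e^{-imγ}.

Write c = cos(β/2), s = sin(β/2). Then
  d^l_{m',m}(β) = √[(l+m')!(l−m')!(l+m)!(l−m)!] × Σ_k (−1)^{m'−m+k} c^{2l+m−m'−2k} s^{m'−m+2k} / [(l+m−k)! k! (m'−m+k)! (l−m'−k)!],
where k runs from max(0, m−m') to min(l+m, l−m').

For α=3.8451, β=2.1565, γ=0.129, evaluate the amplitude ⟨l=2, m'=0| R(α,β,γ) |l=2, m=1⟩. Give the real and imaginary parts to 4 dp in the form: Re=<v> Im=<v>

Re=-0.5595 Im=0.0726

D^2_{0,1}(3.8451,2.1565,0.1290) = e^{-i·0·3.8451}·d^2_{0,1}(2.1565)·e^{-i·1·0.1290}. Compute d first:
c=cos(2.156500/2)=0.472871, s=sin(2.156500/2)=0.881132; N=√[2·2·6·1]=4.898979
k∈{1,2} keeps every argument non-negative
  k=1: (−1)^0·4.8990/(2)·0.4729^3·0.8811^1 = +0.228215
  k=2: (−1)^1·4.8990/(2)·0.4729^1·0.8811^3 = -0.792393
d^2_{0,1}(2.1565) = +0.228215 -0.792393 = -0.564178
Attach z-rotation phases: D = e^{-i(0)(3.8451)}·(-0.564178)·e^{-i(1)(0.1290)} = -0.559490+0.072577i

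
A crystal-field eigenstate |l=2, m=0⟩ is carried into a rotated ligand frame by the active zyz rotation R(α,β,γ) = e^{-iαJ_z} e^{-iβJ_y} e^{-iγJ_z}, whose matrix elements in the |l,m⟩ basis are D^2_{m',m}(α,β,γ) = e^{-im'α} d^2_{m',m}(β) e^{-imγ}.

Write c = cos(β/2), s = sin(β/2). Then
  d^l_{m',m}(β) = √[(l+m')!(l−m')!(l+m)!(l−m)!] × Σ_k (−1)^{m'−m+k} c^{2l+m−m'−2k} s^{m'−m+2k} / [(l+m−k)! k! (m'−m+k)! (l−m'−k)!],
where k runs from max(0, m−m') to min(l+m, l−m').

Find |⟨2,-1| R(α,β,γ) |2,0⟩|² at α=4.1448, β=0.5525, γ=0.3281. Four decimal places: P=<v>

D^2_{-1,0}(4.1448,0.5525,0.3281) = e^{-i·-1·4.1448}·d^2_{-1,0}(0.5525)·e^{-i·0·0.3281}. Compute d first:
c=cos(0.552500/2)=0.962085, s=sin(0.552500/2)=0.272750; N=√[1·6·2·2]=4.898979
Admissible k: 1..2 (factorial args all ≥0)
  k=1: (−1)^0·4.8990/(2)·0.9621^3·0.2727^1 = +0.594950
  k=2: (−1)^1·4.8990/(2)·0.9621^1·0.2727^3 = -0.047817
d^2_{-1,0}(0.5525) = +0.594950 -0.047817 = +0.547133
|D^2_{-1,0}|² = |d^2_{-1,0}(β)|² = (+0.547133)² = 0.299354 (the z-rotation phases have unit modulus)

P=0.2994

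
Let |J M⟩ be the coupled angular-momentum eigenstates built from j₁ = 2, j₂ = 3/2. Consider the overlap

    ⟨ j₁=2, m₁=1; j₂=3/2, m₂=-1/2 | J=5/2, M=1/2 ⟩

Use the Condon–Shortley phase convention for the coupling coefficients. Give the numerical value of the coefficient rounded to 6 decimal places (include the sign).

triangle: 1!×3!×2!/7! = 12/5040
(j±m)!: 3!×1!×1!×2!×3!×2! = 144
prefactor² = (2J+1)×Δ×N² = 72/35
  k=0: +1/(0!×1!×1!×1!×2!×1!) = 1/2
  k=1: −1/(1!×0!×0!×0!×3!×2!) = -1/12
Σ = 5/12  ⇒  CG² = 72/35×(5/12)² = 5/14
CG = +√(5/14) = +0.597614

+0.597614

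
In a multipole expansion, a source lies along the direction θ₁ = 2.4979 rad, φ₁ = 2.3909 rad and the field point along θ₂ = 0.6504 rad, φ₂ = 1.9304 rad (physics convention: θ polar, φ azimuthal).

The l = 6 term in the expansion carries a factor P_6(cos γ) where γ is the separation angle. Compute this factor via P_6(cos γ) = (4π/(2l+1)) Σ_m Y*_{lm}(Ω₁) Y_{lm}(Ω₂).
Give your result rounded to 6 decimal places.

Summing Y*_{l m}(θ₁,φ₁)·Y_{l m}(θ₂,φ₂) over m ∈ [−6, 6]; prefactor 4π/(2·6+1) = 0.966644:
  m=-6: Y*=(-0.004667, 0.022086)  Y=(0.013183, 0.019825)  product (-0.000499, 0.000199)
  m=-5: Y*=(-0.085312, 0.059864)  Y=(-0.105613, 0.024419)  product (0.007548, -0.008406)
  m=-4: Y*=(-0.276786, -0.038673)  Y=(0.037773, -0.283669)  product (-0.021425, 0.077055)
  m=-3: Y*=(-0.286427, -0.353272)  Y=(0.402397, 0.215661)  product (-0.039070, -0.203927)
  m=-2: Y*=(0.024346, -0.350187)  Y=(-0.254902, 0.223209)  product (0.071959, 0.094698)
  m=-1: Y*=(-0.099125, 0.092473)  Y=(0.053303, 0.141781)  product (-0.018394, -0.009125)
  m=+0: Y*=(-0.398331, -0.000000)  Y=(-0.392091, 0.000000)  product (0.156182, 0.000000)
  m=+1: Y*=(0.099125, 0.092473)  Y=(-0.053303, 0.141781)  product (-0.018394, 0.009125)
  m=+2: Y*=(0.024346, 0.350187)  Y=(-0.254902, -0.223209)  product (0.071959, -0.094698)
  m=+3: Y*=(0.286427, -0.353272)  Y=(-0.402397, 0.215661)  product (-0.039070, 0.203927)
  m=+4: Y*=(-0.276786, 0.038673)  Y=(0.037773, 0.283669)  product (-0.021425, -0.077055)
  m=+5: Y*=(0.085312, 0.059864)  Y=(0.105613, 0.024419)  product (0.007548, 0.008406)
  m=+6: Y*=(-0.004667, -0.022086)  Y=(0.013183, -0.019825)  product (-0.000499, -0.000199)
Accumulated sum (0.156417, -0.000000); after 4π/(2l+1) scaling, (0.151200, -0.000000) ⇒ P_6 = 0.151200

0.151200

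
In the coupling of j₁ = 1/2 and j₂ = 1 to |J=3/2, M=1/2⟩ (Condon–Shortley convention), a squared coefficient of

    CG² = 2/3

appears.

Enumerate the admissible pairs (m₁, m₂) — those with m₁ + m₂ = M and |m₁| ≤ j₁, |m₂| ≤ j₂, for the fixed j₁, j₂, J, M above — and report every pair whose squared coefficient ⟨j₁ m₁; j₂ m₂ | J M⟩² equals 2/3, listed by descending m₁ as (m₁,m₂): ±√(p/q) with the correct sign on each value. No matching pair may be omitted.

Admissible pairs with m₁+m₂ = M = 1/2: (-1/2,1), (1/2,0)
  (m₁,m₂)=(1/2,0): CG² = 2/3, CG = +√(2/3)   ← matches the target
  (m₁,m₂)=(-1/2,1): CG² = 1/3, CG = +√(1/3)
Pairs with CG² = 2/3: (1/2,0): +√(2/3)

(1/2,0): +√(2/3)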